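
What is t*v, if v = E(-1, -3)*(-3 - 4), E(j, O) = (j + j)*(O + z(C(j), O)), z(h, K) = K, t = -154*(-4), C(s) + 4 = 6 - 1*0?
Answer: -51744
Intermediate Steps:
C(s) = 2 (C(s) = -4 + (6 - 1*0) = -4 + (6 + 0) = -4 + 6 = 2)
t = 616
E(j, O) = 4*O*j (E(j, O) = (j + j)*(O + O) = (2*j)*(2*O) = 4*O*j)
v = -84 (v = (4*(-3)*(-1))*(-3 - 4) = 12*(-7) = -84)
t*v = 616*(-84) = -51744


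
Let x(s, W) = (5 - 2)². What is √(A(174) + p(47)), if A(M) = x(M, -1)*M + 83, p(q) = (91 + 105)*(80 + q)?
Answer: 3*√2949 ≈ 162.91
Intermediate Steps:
x(s, W) = 9 (x(s, W) = 3² = 9)
p(q) = 15680 + 196*q (p(q) = 196*(80 + q) = 15680 + 196*q)
A(M) = 83 + 9*M (A(M) = 9*M + 83 = 83 + 9*M)
√(A(174) + p(47)) = √((83 + 9*174) + (15680 + 196*47)) = √((83 + 1566) + (15680 + 9212)) = √(1649 + 24892) = √26541 = 3*√2949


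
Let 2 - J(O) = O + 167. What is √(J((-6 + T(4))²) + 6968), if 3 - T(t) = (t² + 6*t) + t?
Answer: √4594 ≈ 67.779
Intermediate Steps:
T(t) = 3 - t² - 7*t (T(t) = 3 - ((t² + 6*t) + t) = 3 - (t² + 7*t) = 3 + (-t² - 7*t) = 3 - t² - 7*t)
J(O) = -165 - O (J(O) = 2 - (O + 167) = 2 - (167 + O) = 2 + (-167 - O) = -165 - O)
√(J((-6 + T(4))²) + 6968) = √((-165 - (-6 + (3 - 1*4² - 7*4))²) + 6968) = √((-165 - (-6 + (3 - 1*16 - 28))²) + 6968) = √((-165 - (-6 + (3 - 16 - 28))²) + 6968) = √((-165 - (-6 - 41)²) + 6968) = √((-165 - 1*(-47)²) + 6968) = √((-165 - 1*2209) + 6968) = √((-165 - 2209) + 6968) = √(-2374 + 6968) = √4594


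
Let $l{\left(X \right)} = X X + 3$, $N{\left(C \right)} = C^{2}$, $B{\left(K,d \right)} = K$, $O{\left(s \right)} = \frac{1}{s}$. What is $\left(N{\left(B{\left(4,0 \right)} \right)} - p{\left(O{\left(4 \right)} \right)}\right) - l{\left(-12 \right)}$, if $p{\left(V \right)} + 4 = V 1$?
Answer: $- \frac{509}{4} \approx -127.25$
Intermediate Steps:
$p{\left(V \right)} = -4 + V$ ($p{\left(V \right)} = -4 + V 1 = -4 + V$)
$l{\left(X \right)} = 3 + X^{2}$ ($l{\left(X \right)} = X^{2} + 3 = 3 + X^{2}$)
$\left(N{\left(B{\left(4,0 \right)} \right)} - p{\left(O{\left(4 \right)} \right)}\right) - l{\left(-12 \right)} = \left(4^{2} - \left(-4 + \frac{1}{4}\right)\right) - \left(3 + \left(-12\right)^{2}\right) = \left(16 - \left(-4 + \frac{1}{4}\right)\right) - \left(3 + 144\right) = \left(16 - - \frac{15}{4}\right) - 147 = \left(16 + \frac{15}{4}\right) - 147 = \frac{79}{4} - 147 = - \frac{509}{4}$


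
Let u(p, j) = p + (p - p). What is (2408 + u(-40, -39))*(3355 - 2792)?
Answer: 1333184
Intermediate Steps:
u(p, j) = p (u(p, j) = p + 0 = p)
(2408 + u(-40, -39))*(3355 - 2792) = (2408 - 40)*(3355 - 2792) = 2368*563 = 1333184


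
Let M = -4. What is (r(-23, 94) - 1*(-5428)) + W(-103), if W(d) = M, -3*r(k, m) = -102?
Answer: 5458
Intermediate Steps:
r(k, m) = 34 (r(k, m) = -⅓*(-102) = 34)
W(d) = -4
(r(-23, 94) - 1*(-5428)) + W(-103) = (34 - 1*(-5428)) - 4 = (34 + 5428) - 4 = 5462 - 4 = 5458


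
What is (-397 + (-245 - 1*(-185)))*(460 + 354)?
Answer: -371998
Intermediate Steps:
(-397 + (-245 - 1*(-185)))*(460 + 354) = (-397 + (-245 + 185))*814 = (-397 - 60)*814 = -457*814 = -371998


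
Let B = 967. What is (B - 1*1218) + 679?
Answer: 428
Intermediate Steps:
(B - 1*1218) + 679 = (967 - 1*1218) + 679 = (967 - 1218) + 679 = -251 + 679 = 428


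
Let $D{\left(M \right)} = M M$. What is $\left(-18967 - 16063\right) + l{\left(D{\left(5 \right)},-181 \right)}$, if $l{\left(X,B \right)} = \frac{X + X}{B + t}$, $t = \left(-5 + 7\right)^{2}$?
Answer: $- \frac{6200360}{177} \approx -35030.0$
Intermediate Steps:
$t = 4$ ($t = 2^{2} = 4$)
$D{\left(M \right)} = M^{2}$
$l{\left(X,B \right)} = \frac{2 X}{4 + B}$ ($l{\left(X,B \right)} = \frac{X + X}{B + 4} = \frac{2 X}{4 + B}$)
$\left(-18967 - 16063\right) + l{\left(D{\left(5 \right)},-181 \right)} = \left(-18967 - 16063\right) + \frac{2 \cdot 5^{2}}{4 - 181} = \left(-18967 - 16063\right) + 2 \cdot 25 \frac{1}{-177} = -35030 + 2 \cdot 25 \left(- \frac{1}{177}\right) = -35030 - \frac{50}{177} = - \frac{6200360}{177}$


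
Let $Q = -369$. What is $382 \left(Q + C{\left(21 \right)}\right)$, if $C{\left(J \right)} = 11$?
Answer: $-136756$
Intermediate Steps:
$382 \left(Q + C{\left(21 \right)}\right) = 382 \left(-369 + 11\right) = 382 \left(-358\right) = -136756$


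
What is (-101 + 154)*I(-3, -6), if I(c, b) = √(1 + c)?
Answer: 53*I*√2 ≈ 74.953*I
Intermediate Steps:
(-101 + 154)*I(-3, -6) = (-101 + 154)*√(1 - 3) = 53*√(-2) = 53*(I*√2) = 53*I*√2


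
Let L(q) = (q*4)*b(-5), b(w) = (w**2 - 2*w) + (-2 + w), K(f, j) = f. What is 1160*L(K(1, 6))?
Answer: 129920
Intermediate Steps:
b(w) = -2 + w**2 - w
L(q) = 112*q (L(q) = (q*4)*(-2 + (-5)**2 - 1*(-5)) = (4*q)*(-2 + 25 + 5) = (4*q)*28 = 112*q)
1160*L(K(1, 6)) = 1160*(112*1) = 1160*112 = 129920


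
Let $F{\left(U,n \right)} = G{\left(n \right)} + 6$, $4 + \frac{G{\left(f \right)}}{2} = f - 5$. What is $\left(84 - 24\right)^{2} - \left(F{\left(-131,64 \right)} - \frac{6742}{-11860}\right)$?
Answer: $\frac{20656749}{5930} \approx 3483.4$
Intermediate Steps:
$G{\left(f \right)} = -18 + 2 f$ ($G{\left(f \right)} = -8 + 2 \left(f - 5\right) = -8 + 2 \left(-5 + f\right) = -8 + \left(-10 + 2 f\right) = -18 + 2 f$)
$F{\left(U,n \right)} = -12 + 2 n$ ($F{\left(U,n \right)} = \left(-18 + 2 n\right) + 6 = -12 + 2 n$)
$\left(84 - 24\right)^{2} - \left(F{\left(-131,64 \right)} - \frac{6742}{-11860}\right) = \left(84 - 24\right)^{2} - \left(\left(-12 + 2 \cdot 64\right) - \frac{6742}{-11860}\right) = 60^{2} - \left(\left(-12 + 128\right) - 6742 \left(- \frac{1}{11860}\right)\right) = 3600 - \left(116 - - \frac{3371}{5930}\right) = 3600 - \left(116 + \frac{3371}{5930}\right) = 3600 - \frac{691251}{5930} = \frac{20656749}{5930}$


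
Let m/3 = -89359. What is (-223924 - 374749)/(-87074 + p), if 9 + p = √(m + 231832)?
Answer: 714167683/103883358 + 8201*I*√36245/103883358 ≈ 6.8747 + 0.01503*I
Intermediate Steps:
m = -268077 (m = 3*(-89359) = -268077)
p = -9 + I*√36245 (p = -9 + √(-268077 + 231832) = -9 + √(-36245) = -9 + I*√36245 ≈ -9.0 + 190.38*I)
(-223924 - 374749)/(-87074 + p) = (-223924 - 374749)/(-87074 + (-9 + I*√36245)) = -598673/(-87083 + I*√36245)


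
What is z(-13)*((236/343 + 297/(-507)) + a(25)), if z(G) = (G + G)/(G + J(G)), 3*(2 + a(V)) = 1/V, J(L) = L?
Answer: -8192558/4347525 ≈ -1.8844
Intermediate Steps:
a(V) = -2 + 1/(3*V)
z(G) = 1 (z(G) = (G + G)/(G + G) = (2*G)/((2*G)) = (2*G)*(1/(2*G)) = 1)
z(-13)*((236/343 + 297/(-507)) + a(25)) = 1*((236/343 + 297/(-507)) + (-2 + (⅓)/25)) = 1*((236*(1/343) + 297*(-1/507)) + (-2 + (⅓)*(1/25))) = 1*((236/343 - 99/169) + (-2 + 1/75)) = 1*(5927/57967 - 149/75) = 1*(-8192558/4347525) = -8192558/4347525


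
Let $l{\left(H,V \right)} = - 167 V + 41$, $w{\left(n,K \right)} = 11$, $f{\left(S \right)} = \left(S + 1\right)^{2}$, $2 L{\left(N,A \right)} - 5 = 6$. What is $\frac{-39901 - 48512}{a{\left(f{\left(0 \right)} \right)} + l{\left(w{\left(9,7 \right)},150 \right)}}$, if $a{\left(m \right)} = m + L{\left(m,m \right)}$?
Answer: $\frac{176826}{50005} \approx 3.5362$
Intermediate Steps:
$L{\left(N,A \right)} = \frac{11}{2}$ ($L{\left(N,A \right)} = \frac{5}{2} + \frac{1}{2} \cdot 6 = \frac{5}{2} + 3 = \frac{11}{2}$)
$f{\left(S \right)} = \left(1 + S\right)^{2}$
$l{\left(H,V \right)} = 41 - 167 V$
$a{\left(m \right)} = \frac{11}{2} + m$ ($a{\left(m \right)} = m + \frac{11}{2} = \frac{11}{2} + m$)
$\frac{-39901 - 48512}{a{\left(f{\left(0 \right)} \right)} + l{\left(w{\left(9,7 \right)},150 \right)}} = \frac{-39901 - 48512}{\left(\frac{11}{2} + \left(1 + 0\right)^{2}\right) + \left(41 - 25050\right)} = - \frac{88413}{\left(\frac{11}{2} + 1^{2}\right) + \left(41 - 25050\right)} = - \frac{88413}{\left(\frac{11}{2} + 1\right) - 25009} = - \frac{88413}{\frac{13}{2} - 25009} = - \frac{88413}{- \frac{50005}{2}} = \left(-88413\right) \left(- \frac{2}{50005}\right) = \frac{176826}{50005}$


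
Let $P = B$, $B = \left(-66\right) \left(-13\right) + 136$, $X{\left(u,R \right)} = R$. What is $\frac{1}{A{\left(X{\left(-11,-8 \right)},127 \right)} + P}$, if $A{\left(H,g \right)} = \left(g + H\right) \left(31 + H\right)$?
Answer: $\frac{1}{3731} \approx 0.00026802$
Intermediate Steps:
$A{\left(H,g \right)} = \left(31 + H\right) \left(H + g\right)$ ($A{\left(H,g \right)} = \left(H + g\right) \left(31 + H\right) = \left(31 + H\right) \left(H + g\right)$)
$B = 994$ ($B = 858 + 136 = 994$)
$P = 994$
$\frac{1}{A{\left(X{\left(-11,-8 \right)},127 \right)} + P} = \frac{1}{\left(\left(-8\right)^{2} + 31 \left(-8\right) + 31 \cdot 127 - 1016\right) + 994} = \frac{1}{\left(64 - 248 + 3937 - 1016\right) + 994} = \frac{1}{2737 + 994} = \frac{1}{3731}$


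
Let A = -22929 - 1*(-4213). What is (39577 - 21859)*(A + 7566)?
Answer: -197555700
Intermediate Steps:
A = -18716 (A = -22929 + 4213 = -18716)
(39577 - 21859)*(A + 7566) = (39577 - 21859)*(-18716 + 7566) = 17718*(-11150) = -197555700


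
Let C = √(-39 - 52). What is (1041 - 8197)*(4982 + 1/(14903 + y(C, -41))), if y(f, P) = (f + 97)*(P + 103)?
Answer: 7156*(-308884*√91 + 104208495*I)/(-20917*I + 62*√91) ≈ -3.5651e+7 + 0.01001*I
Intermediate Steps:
C = I*√91 (C = √(-91) = I*√91 ≈ 9.5394*I)
y(f, P) = (97 + f)*(103 + P)
(1041 - 8197)*(4982 + 1/(14903 + y(C, -41))) = (1041 - 8197)*(4982 + 1/(14903 + (9991 + 97*(-41) + 103*(I*√91) - 41*I*√91))) = -7156*(4982 + 1/(14903 + (9991 - 3977 + 103*I*√91 - 41*I*√91))) = -7156*(4982 + 1/(14903 + (6014 + 62*I*√91))) = -7156*(4982 + 1/(20917 + 62*I*√91)) = -35651192 - 7156/(20917 + 62*I*√91)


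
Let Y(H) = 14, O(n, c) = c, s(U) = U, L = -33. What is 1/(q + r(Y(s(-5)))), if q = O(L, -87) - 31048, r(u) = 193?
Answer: -1/30942 ≈ -3.2319e-5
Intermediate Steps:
q = -31135 (q = -87 - 31048 = -31135)
1/(q + r(Y(s(-5)))) = 1/(-31135 + 193) = 1/(-30942) = -1/30942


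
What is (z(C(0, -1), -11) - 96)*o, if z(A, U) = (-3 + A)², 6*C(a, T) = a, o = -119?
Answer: 10353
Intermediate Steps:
C(a, T) = a/6
(z(C(0, -1), -11) - 96)*o = ((-3 + (⅙)*0)² - 96)*(-119) = ((-3 + 0)² - 96)*(-119) = ((-3)² - 96)*(-119) = (9 - 96)*(-119) = -87*(-119) = 10353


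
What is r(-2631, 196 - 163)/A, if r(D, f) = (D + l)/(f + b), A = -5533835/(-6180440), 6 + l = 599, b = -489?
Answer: 314893418/63085719 ≈ 4.9915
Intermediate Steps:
l = 593 (l = -6 + 599 = 593)
A = 1106767/1236088 (A = -5533835*(-1/6180440) = 1106767/1236088 ≈ 0.89538)
r(D, f) = (593 + D)/(-489 + f) (r(D, f) = (D + 593)/(f - 489) = (593 + D)/(-489 + f))
r(-2631, 196 - 163)/A = ((593 - 2631)/(-489 + (196 - 163)))/(1106767/1236088) = (-2038/(-489 + 33))*(1236088/1106767) = (-2038/(-456))*(1236088/1106767) = -1/456*(-2038)*(1236088/1106767) = (1019/228)*(1236088/1106767) = 314893418/63085719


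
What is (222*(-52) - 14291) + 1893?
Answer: -23942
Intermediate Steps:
(222*(-52) - 14291) + 1893 = (-11544 - 14291) + 1893 = -25835 + 1893 = -23942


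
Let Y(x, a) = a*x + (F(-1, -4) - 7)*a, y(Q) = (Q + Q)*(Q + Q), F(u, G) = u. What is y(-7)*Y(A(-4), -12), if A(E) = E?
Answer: 28224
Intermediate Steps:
y(Q) = 4*Q² (y(Q) = (2*Q)*(2*Q) = 4*Q²)
Y(x, a) = -8*a + a*x (Y(x, a) = a*x + (-1 - 7)*a = a*x - 8*a = -8*a + a*x)
y(-7)*Y(A(-4), -12) = (4*(-7)²)*(-12*(-8 - 4)) = (4*49)*(-12*(-12)) = 196*144 = 28224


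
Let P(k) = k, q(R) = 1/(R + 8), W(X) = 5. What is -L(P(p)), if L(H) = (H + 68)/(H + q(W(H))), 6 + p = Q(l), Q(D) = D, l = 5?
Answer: 871/12 ≈ 72.583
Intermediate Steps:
q(R) = 1/(8 + R)
p = -1 (p = -6 + 5 = -1)
L(H) = (68 + H)/(1/13 + H) (L(H) = (H + 68)/(H + 1/(8 + 5)) = (68 + H)/(H + 1/13) = (68 + H)/(1/13 + H))
-L(P(p)) = -13*(68 - 1)/(1 + 13*(-1)) = -13*67/(1 - 13) = -13*67/(-12) = -13*(-1)*67/12 = -1*(-871/12) = 871/12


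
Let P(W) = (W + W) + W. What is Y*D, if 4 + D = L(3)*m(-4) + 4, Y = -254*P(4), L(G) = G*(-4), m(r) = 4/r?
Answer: -36576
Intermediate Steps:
L(G) = -4*G
P(W) = 3*W (P(W) = 2*W + W = 3*W)
Y = -3048 (Y = -762*4 = -254*12 = -3048)
D = 12 (D = -4 + ((-4*3)*(4/(-4)) + 4) = -4 + (-48*(-1)/4 + 4) = -4 + (-12*(-1) + 4) = -4 + (12 + 4) = -4 + 16 = 12)
Y*D = -3048*12 = -36576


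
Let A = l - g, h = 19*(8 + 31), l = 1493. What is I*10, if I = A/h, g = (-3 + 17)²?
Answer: 12970/741 ≈ 17.503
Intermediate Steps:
g = 196 (g = 14² = 196)
h = 741 (h = 19*39 = 741)
A = 1297 (A = 1493 - 1*196 = 1493 - 196 = 1297)
I = 1297/741 ≈ 1.7503
I*10 = (1297/741)*10 = 12970/741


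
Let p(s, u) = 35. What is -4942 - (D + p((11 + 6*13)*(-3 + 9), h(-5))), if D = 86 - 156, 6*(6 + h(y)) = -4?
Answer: -4907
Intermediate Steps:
h(y) = -20/3 (h(y) = -6 + (1/6)*(-4) = -6 - 2/3 = -20/3)
D = -70
-4942 - (D + p((11 + 6*13)*(-3 + 9), h(-5))) = -4942 - (-70 + 35) = -4942 - 1*(-35) = -4942 + 35 = -4907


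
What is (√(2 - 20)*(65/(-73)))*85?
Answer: -16575*I*√2/73 ≈ -321.1*I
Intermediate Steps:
(√(2 - 20)*(65/(-73)))*85 = (√(-18)*(65*(-1/73)))*85 = ((3*I*√2)*(-65/73))*85 = -195*I*√2/73*85 = -16575*I*√2/73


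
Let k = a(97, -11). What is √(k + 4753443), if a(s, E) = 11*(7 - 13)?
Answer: 3*√528153 ≈ 2180.2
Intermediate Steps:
a(s, E) = -66 (a(s, E) = 11*(-6) = -66)
k = -66
√(k + 4753443) = √(-66 + 4753443) = √4753377 = 3*√528153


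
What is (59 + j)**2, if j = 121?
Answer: 32400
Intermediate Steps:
(59 + j)**2 = (59 + 121)**2 = 180**2 = 32400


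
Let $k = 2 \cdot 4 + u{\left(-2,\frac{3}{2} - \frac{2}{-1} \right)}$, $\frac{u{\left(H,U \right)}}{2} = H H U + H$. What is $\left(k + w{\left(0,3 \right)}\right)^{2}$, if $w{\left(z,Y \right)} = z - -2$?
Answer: $1156$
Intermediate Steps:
$w{\left(z,Y \right)} = 2 + z$ ($w{\left(z,Y \right)} = z + 2 = 2 + z$)
$u{\left(H,U \right)} = 2 H + 2 U H^{2}$ ($u{\left(H,U \right)} = 2 \left(H H U + H\right) = 2 \left(H^{2} U + H\right) = 2 \left(U H^{2} + H\right) = 2 \left(H + U H^{2}\right) = 2 H + 2 U H^{2}$)
$k = 32$ ($k = 2 \cdot 4 + 2 \left(-2\right) \left(1 - 2 \left(\frac{3}{2} - \frac{2}{-1}\right)\right) = 8 + 2 \left(-2\right) \left(1 - 2 \left(3 \cdot \frac{1}{2} - -2\right)\right) = 8 + 2 \left(-2\right) \left(1 - 2 \left(\frac{3}{2} + 2\right)\right) = 8 + 2 \left(-2\right) \left(1 - 7\right) = 8 + 2 \left(-2\right) \left(-6\right) = 8 + 24 = 32$)
$\left(k + w{\left(0,3 \right)}\right)^{2} = \left(32 + \left(2 + 0\right)\right)^{2} = \left(32 + 2\right)^{2} = 34^{2} = 1156$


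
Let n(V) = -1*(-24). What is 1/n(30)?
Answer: 1/24 ≈ 0.041667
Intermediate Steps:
n(V) = 24
1/n(30) = 1/24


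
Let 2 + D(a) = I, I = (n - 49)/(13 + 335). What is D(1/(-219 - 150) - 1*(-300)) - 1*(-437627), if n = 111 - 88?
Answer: 76146737/174 ≈ 4.3763e+5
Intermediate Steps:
n = 23
I = -13/174 (I = (23 - 49)/(13 + 335) = -26/348 = -26*1/348 = -13/174 ≈ -0.074713)
D(a) = -361/174 (D(a) = -2 - 13/174 = -361/174)
D(1/(-219 - 150) - 1*(-300)) - 1*(-437627) = -361/174 - 1*(-437627) = -361/174 + 437627 = 76146737/174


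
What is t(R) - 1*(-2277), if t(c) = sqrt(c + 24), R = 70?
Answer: 2277 + sqrt(94) ≈ 2286.7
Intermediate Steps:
t(c) = sqrt(24 + c)
t(R) - 1*(-2277) = sqrt(24 + 70) - 1*(-2277) = sqrt(94) + 2277 = 2277 + sqrt(94)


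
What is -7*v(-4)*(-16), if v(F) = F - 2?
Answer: -672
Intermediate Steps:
v(F) = -2 + F
-7*v(-4)*(-16) = -7*(-2 - 4)*(-16) = -7*(-6)*(-16) = 42*(-16) = -672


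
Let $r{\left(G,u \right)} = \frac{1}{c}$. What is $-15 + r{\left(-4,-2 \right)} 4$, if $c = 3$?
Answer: $- \frac{41}{3} \approx -13.667$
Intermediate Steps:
$r{\left(G,u \right)} = \frac{1}{3}$
$-15 + r{\left(-4,-2 \right)} 4 = -15 + \frac{1}{3} \cdot 4 = -15 + \frac{4}{3} = - \frac{41}{3}$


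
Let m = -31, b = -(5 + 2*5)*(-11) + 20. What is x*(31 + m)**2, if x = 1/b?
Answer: 0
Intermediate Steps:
b = 185 (b = -(5 + 10)*(-11) + 20 = -1*15*(-11) + 20 = -15*(-11) + 20 = 165 + 20 = 185)
x = 1/185 ≈ 0.0054054
x*(31 + m)**2 = (31 - 31)**2/185 = (1/185)*0**2 = (1/185)*0 = 0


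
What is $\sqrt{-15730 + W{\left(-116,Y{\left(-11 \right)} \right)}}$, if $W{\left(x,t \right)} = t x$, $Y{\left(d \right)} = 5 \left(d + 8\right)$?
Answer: $i \sqrt{13990} \approx 118.28 i$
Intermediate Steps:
$Y{\left(d \right)} = 40 + 5 d$ ($Y{\left(d \right)} = 5 \left(8 + d\right) = 40 + 5 d$)
$\sqrt{-15730 + W{\left(-116,Y{\left(-11 \right)} \right)}} = \sqrt{-15730 + \left(40 + 5 \left(-11\right)\right) \left(-116\right)} = \sqrt{-15730 + \left(40 - 55\right) \left(-116\right)} = \sqrt{-15730 - -1740} = \sqrt{-15730 + 1740} = \sqrt{-13990} = i \sqrt{13990}$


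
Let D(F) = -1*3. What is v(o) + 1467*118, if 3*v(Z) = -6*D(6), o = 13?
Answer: 173112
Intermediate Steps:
D(F) = -3
v(Z) = 6 (v(Z) = (-6*(-3))/3 = (⅓)*18 = 6)
v(o) + 1467*118 = 6 + 1467*118 = 6 + 173106 = 173112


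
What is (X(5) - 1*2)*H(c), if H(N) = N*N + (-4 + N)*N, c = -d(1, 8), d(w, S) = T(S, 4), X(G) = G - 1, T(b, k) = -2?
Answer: 0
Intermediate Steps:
X(G) = -1 + G
d(w, S) = -2
c = 2 (c = -1*(-2) = 2)
H(N) = N**2 + N*(-4 + N)
(X(5) - 1*2)*H(c) = ((-1 + 5) - 1*2)*(2*2*(-2 + 2)) = (4 - 2)*(2*2*0) = 2*0 = 0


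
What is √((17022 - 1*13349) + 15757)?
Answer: √19430 ≈ 139.39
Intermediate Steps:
√((17022 - 1*13349) + 15757) = √((17022 - 13349) + 15757) = √(3673 + 15757) = √19430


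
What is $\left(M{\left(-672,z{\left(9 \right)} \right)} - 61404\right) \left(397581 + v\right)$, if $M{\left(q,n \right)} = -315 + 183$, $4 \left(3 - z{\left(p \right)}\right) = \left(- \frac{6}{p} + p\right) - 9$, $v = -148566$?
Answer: $-15323387040$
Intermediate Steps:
$z{\left(p \right)} = \frac{21}{4} - \frac{p}{4} + \frac{3}{2 p}$ ($z{\left(p \right)} = 3 - \frac{\left(- \frac{6}{p} + p\right) - 9}{4} = 3 - \frac{\left(p - \frac{6}{p}\right) - 9}{4} = 3 - \frac{-9 + p - \frac{6}{p}}{4} = 3 + \left(\frac{9}{4} - \frac{p}{4} + \frac{3}{2 p}\right) = \frac{21}{4} - \frac{p}{4} + \frac{3}{2 p}$)
$M{\left(q,n \right)} = -132$
$\left(M{\left(-672,z{\left(9 \right)} \right)} - 61404\right) \left(397581 + v\right) = \left(-132 - 61404\right) \left(397581 - 148566\right) = \left(-132 - 61404\right) 249015 = \left(-61536\right) 249015 = -15323387040$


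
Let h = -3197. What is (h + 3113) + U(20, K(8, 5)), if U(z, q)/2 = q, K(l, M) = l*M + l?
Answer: 12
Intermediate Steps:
K(l, M) = l + M*l (K(l, M) = M*l + l = l + M*l)
U(z, q) = 2*q
(h + 3113) + U(20, K(8, 5)) = (-3197 + 3113) + 2*(8*(1 + 5)) = -84 + 2*(8*6) = -84 + 2*48 = -84 + 96 = 12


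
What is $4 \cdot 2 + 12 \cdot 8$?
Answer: $104$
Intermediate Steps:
$4 \cdot 2 + 12 \cdot 8 = 8 + 96 = 104$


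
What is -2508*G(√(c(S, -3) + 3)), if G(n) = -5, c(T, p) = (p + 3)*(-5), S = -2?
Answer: 12540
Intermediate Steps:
c(T, p) = -15 - 5*p (c(T, p) = (3 + p)*(-5) = -15 - 5*p)
-2508*G(√(c(S, -3) + 3)) = -2508*(-5) = 12540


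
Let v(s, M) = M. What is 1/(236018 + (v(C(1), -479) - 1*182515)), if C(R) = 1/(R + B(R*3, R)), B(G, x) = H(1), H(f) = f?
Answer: 1/53024 ≈ 1.8859e-5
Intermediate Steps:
B(G, x) = 1
C(R) = 1/(1 + R) (C(R) = 1/(R + 1) = 1/(1 + R))
1/(236018 + (v(C(1), -479) - 1*182515)) = 1/(236018 + (-479 - 1*182515)) = 1/(236018 + (-479 - 182515)) = 1/(236018 - 182994) = 1/53024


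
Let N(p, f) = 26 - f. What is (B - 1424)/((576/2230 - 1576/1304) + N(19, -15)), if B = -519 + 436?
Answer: -273889715/7278834 ≈ -37.628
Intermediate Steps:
B = -83
(B - 1424)/((576/2230 - 1576/1304) + N(19, -15)) = (-83 - 1424)/((576/2230 - 1576/1304) + (26 - 1*(-15))) = -1507/((576*(1/2230) - 1576*1/1304) + (26 + 15)) = -1507/((288/1115 - 197/163) + 41) = -1507/(-172711/181745 + 41) = -1507/7278834/181745 = -1507*181745/7278834 = -273889715/7278834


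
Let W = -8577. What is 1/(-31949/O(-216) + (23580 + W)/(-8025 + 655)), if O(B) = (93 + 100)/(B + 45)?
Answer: 1422410/40261470651 ≈ 3.5329e-5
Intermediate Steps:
O(B) = 193/(45 + B)
1/(-31949/O(-216) + (23580 + W)/(-8025 + 655)) = 1/(-31949/(193/(45 - 216)) + (23580 - 8577)/(-8025 + 655)) = 1/(-31949/(193/(-171)) + 15003/(-7370)) = 1/(-31949/(193*(-1/171)) + 15003*(-1/7370)) = 1/(-31949/(-193/171) - 15003/7370) = 1/(-31949*(-171/193) - 15003/7370) = 1/(5463279/193 - 15003/7370) = 1/(40261470651/1422410) = 1422410/40261470651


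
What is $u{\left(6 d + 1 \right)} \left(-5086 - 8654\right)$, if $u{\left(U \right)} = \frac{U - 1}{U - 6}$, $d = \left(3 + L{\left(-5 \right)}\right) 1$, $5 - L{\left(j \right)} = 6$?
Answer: $- \frac{164880}{7} \approx -23554.0$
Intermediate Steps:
$L{\left(j \right)} = -1$ ($L{\left(j \right)} = 5 - 6 = -1$)
$d = 2$ ($d = \left(3 - 1\right) 1 = 2 \cdot 1 = 2$)
$u{\left(U \right)} = \frac{-1 + U}{-6 + U}$
$u{\left(6 d + 1 \right)} \left(-5086 - 8654\right) = \frac{-1 + \left(6 \cdot 2 + 1\right)}{-6 + \left(6 \cdot 2 + 1\right)} \left(-5086 - 8654\right) = \frac{-1 + \left(12 + 1\right)}{-6 + \left(12 + 1\right)} \left(-13740\right) = \frac{-1 + 13}{-6 + 13} \left(-13740\right) = \frac{1}{7} \cdot 12 \left(-13740\right) = \frac{12}{7} \left(-13740\right) = - \frac{164880}{7}$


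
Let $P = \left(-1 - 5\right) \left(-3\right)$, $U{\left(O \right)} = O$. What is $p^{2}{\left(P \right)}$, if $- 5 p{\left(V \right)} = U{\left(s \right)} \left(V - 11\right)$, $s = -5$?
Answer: $49$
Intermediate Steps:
$P = 18$ ($P = \left(-6\right) \left(-3\right) = 18$)
$p{\left(V \right)} = -11 + V$ ($p{\left(V \right)} = - \frac{\left(-5\right) \left(V - 11\right)}{5} = - \frac{\left(-5\right) \left(-11 + V\right)}{5} = - \frac{55 - 5 V}{5} = -11 + V$)
$p^{2}{\left(P \right)} = \left(-11 + 18\right)^{2} = 7^{2} = 49$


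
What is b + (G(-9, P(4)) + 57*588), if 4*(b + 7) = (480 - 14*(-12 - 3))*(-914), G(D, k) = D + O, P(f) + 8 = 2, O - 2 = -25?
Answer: -124188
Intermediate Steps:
O = -23 (O = 2 - 25 = -23)
P(f) = -6 (P(f) = -8 + 2 = -6)
G(D, k) = -23 + D (G(D, k) = D - 23 = -23 + D)
b = -157672 (b = -7 + ((480 - 14*(-12 - 3))*(-914))/4 = -7 + ((480 - 14*(-15))*(-914))/4 = -7 + ((480 + 210)*(-914))/4 = -7 + (690*(-914))/4 = -7 + (¼)*(-630660) = -7 - 157665 = -157672)
b + (G(-9, P(4)) + 57*588) = -157672 + ((-23 - 9) + 57*588) = -157672 + (-32 + 33516) = -157672 + 33484 = -124188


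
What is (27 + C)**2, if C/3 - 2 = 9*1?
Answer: 3600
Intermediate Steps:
C = 33 (C = 6 + 3*(9*1) = 6 + 3*9 = 6 + 27 = 33)
(27 + C)**2 = (27 + 33)**2 = 60**2 = 3600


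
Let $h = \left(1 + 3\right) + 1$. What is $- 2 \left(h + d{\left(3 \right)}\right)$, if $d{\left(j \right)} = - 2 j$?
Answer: $2$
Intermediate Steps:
$h = 5$ ($h = 4 + 1 = 5$)
$- 2 \left(h + d{\left(3 \right)}\right) = - 2 \left(5 - 6\right) = \left(-2\right) \left(-1\right) = 2$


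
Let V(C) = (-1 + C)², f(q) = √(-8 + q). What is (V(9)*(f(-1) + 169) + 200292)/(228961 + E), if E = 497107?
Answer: 52777/181517 + 48*I/181517 ≈ 0.29076 + 0.00026444*I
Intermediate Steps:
(V(9)*(f(-1) + 169) + 200292)/(228961 + E) = ((-1 + 9)²*(√(-8 - 1) + 169) + 200292)/(228961 + 497107) = (8²*(√(-9) + 169) + 200292)/726068 = (64*(3*I + 169) + 200292)*(1/726068) = (64*(169 + 3*I) + 200292)*(1/726068) = ((10816 + 192*I) + 200292)*(1/726068) = (211108 + 192*I)*(1/726068) = 52777/181517 + 48*I/181517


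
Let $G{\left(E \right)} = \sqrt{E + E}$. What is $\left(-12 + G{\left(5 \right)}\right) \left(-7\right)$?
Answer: $84 - 7 \sqrt{10} \approx 61.864$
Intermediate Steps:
$G{\left(E \right)} = \sqrt{2} \sqrt{E}$ ($G{\left(E \right)} = \sqrt{2 E} = \sqrt{2} \sqrt{E}$)
$\left(-12 + G{\left(5 \right)}\right) \left(-7\right) = \left(-12 + \sqrt{2} \sqrt{5}\right) \left(-7\right) = \left(-12 + \sqrt{10}\right) \left(-7\right) = 84 - 7 \sqrt{10}$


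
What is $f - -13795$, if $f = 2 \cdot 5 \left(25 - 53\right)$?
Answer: $13515$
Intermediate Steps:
$f = -280$ ($f = 10 \left(-28\right) = -280$)
$f - -13795 = -280 - -13795 = -280 + 13795 = 13515$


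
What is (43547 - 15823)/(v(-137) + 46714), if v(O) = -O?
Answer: 27724/46851 ≈ 0.59175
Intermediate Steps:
(43547 - 15823)/(v(-137) + 46714) = (43547 - 15823)/(-1*(-137) + 46714) = 27724/(137 + 46714) = 27724/46851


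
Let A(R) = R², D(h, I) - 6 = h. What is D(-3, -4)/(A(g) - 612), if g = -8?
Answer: -3/548 ≈ -0.0054745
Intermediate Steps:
D(h, I) = 6 + h
D(-3, -4)/(A(g) - 612) = (6 - 3)/((-8)² - 612) = 3/(64 - 612) = 3/(-548) = -1/548*3 = -3/548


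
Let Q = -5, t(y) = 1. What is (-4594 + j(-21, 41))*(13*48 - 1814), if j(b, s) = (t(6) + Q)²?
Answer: 5447820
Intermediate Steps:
j(b, s) = 16 (j(b, s) = (1 - 5)² = (-4)² = 16)
(-4594 + j(-21, 41))*(13*48 - 1814) = (-4594 + 16)*(13*48 - 1814) = -4578*(624 - 1814) = -4578*(-1190) = 5447820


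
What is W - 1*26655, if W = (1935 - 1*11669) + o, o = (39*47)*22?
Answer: 3937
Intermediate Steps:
o = 40326 (o = 1833*22 = 40326)
W = 30592 (W = (1935 - 1*11669) + 40326 = (1935 - 11669) + 40326 = -9734 + 40326 = 30592)
W - 1*26655 = 30592 - 1*26655 = 30592 - 26655 = 3937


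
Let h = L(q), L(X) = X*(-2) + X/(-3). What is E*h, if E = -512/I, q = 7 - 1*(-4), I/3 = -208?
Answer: -2464/117 ≈ -21.060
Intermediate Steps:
I = -624 (I = 3*(-208) = -624)
q = 11 (q = 7 + 4 = 11)
L(X) = -7*X/3 (L(X) = -2*X + X*(-⅓) = -2*X - X/3 = -7*X/3)
h = -77/3 (h = -7/3*11 = -77/3 ≈ -25.667)
E = 32/39 (E = -512/(-624) = -512*(-1/624) = 32/39 ≈ 0.82051)
E*h = (32/39)*(-77/3) = -2464/117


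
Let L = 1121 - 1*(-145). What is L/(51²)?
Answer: 422/867 ≈ 0.48674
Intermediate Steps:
L = 1266 (L = 1121 + 145 = 1266)
L/(51²) = 1266/51² = 1266/2601 = (1/2601)*1266 = 422/867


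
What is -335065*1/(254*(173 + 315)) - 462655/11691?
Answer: -61264257475/1449122832 ≈ -42.277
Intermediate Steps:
-335065*1/(254*(173 + 315)) - 462655/11691 = -335065/(254*488) - 462655*1/11691 = -335065/123952 - 462655/11691 = -61264257475/1449122832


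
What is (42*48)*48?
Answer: 96768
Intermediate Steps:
(42*48)*48 = 2016*48 = 96768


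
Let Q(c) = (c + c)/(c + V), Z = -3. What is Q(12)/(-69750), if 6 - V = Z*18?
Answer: -1/209250 ≈ -4.7790e-6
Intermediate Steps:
V = 60 (V = 6 - (-3)*18 = 6 - 1*(-54) = 6 + 54 = 60)
Q(c) = 2*c/(60 + c) (Q(c) = (c + c)/(c + 60) = (2*c)/(60 + c) = 2*c/(60 + c))
Q(12)/(-69750) = (2*12/(60 + 12))/(-69750) = (2*12/72)*(-1/69750) = (2*12*(1/72))*(-1/69750) = (⅓)*(-1/69750) = -1/209250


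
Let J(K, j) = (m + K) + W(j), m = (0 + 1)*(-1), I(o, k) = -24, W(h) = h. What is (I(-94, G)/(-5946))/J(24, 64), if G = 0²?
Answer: 4/86217 ≈ 4.6395e-5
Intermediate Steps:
G = 0
m = -1 (m = 1*(-1) = -1)
J(K, j) = -1 + K + j (J(K, j) = (-1 + K) + j = -1 + K + j)
(I(-94, G)/(-5946))/J(24, 64) = (-24/(-5946))/(-1 + 24 + 64) = -24*(-1/5946)/87 = (4/991)*(1/87) = 4/86217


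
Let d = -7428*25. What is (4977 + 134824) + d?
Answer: -45899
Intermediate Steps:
d = -185700
(4977 + 134824) + d = (4977 + 134824) - 185700 = 139801 - 185700 = -45899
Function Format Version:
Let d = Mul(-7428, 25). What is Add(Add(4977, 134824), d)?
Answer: -45899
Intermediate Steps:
d = -185700
Add(Add(4977, 134824), d) = Add(Add(4977, 134824), -185700) = Add(139801, -185700) = -45899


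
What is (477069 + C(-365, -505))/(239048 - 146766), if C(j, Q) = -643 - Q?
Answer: 476931/92282 ≈ 5.1682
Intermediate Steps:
(477069 + C(-365, -505))/(239048 - 146766) = (477069 + (-643 - 1*(-505)))/(239048 - 146766) = (477069 + (-643 + 505))/92282 = (477069 - 138)*(1/92282) = 476931*(1/92282) = 476931/92282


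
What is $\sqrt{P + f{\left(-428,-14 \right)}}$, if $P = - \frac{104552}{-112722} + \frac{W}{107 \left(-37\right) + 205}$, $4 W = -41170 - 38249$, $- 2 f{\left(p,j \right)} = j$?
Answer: $\frac{\sqrt{2366582705504605758}}{423158388} \approx 3.6354$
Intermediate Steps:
$f{\left(p,j \right)} = - \frac{j}{2}$
$W = - \frac{79419}{4}$ ($W = \frac{-41170 - 38249}{4} = \frac{1}{4} \left(-79419\right) = - \frac{79419}{4} \approx -19855.0$)
$P = \frac{5261110675}{846316776}$ ($P = - \frac{104552}{-112722} - \frac{79419}{4 \left(107 \left(-37\right) + 205\right)} = \left(-104552\right) \left(- \frac{1}{112722}\right) - \frac{79419}{4 \left(-3959 + 205\right)} = \frac{52276}{56361} - \frac{79419}{4 \left(-3754\right)} = \frac{52276}{56361} - - \frac{79419}{15016} = \frac{52276}{56361} + \frac{79419}{15016} = \frac{5261110675}{846316776} \approx 6.2165$)
$\sqrt{P + f{\left(-428,-14 \right)}} = \sqrt{\frac{5261110675}{846316776} - -7} = \sqrt{\frac{5261110675}{846316776} + 7} = \sqrt{\frac{11185328107}{846316776}} = \frac{\sqrt{2366582705504605758}}{423158388}$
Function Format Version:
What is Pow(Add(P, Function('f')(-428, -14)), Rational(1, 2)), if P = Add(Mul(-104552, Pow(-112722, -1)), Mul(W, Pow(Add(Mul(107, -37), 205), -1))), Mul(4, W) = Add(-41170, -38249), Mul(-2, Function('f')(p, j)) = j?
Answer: Mul(Rational(1, 423158388), Pow(2366582705504605758, Rational(1, 2))) ≈ 3.6354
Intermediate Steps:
Function('f')(p, j) = Mul(Rational(-1, 2), j)
W = Rational(-79419, 4) (W = Mul(Rational(1, 4), Add(-41170, -38249)) = Mul(Rational(1, 4), -79419) = Rational(-79419, 4) ≈ -19855.)
P = Rational(5261110675, 846316776) (P = Add(Mul(-104552, Pow(-112722, -1)), Mul(Rational(-79419, 4), Pow(Add(Mul(107, -37), 205), -1))) = Add(Mul(-104552, Rational(-1, 112722)), Mul(Rational(-79419, 4), Pow(Add(-3959, 205), -1))) = Add(Rational(52276, 56361), Mul(Rational(-79419, 4), Pow(-3754, -1))) = Add(Rational(52276, 56361), Mul(Rational(-79419, 4), Rational(-1, 3754))) = Add(Rational(52276, 56361), Rational(79419, 15016)) = Rational(5261110675, 846316776) ≈ 6.2165)
Pow(Add(P, Function('f')(-428, -14)), Rational(1, 2)) = Pow(Add(Rational(5261110675, 846316776), Mul(Rational(-1, 2), -14)), Rational(1, 2)) = Pow(Add(Rational(5261110675, 846316776), 7), Rational(1, 2)) = Pow(Rational(11185328107, 846316776), Rational(1, 2)) = Mul(Rational(1, 423158388), Pow(2366582705504605758, Rational(1, 2)))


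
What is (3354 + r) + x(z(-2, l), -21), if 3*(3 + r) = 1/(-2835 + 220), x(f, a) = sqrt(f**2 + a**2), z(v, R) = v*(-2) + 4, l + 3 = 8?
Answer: 26288594/7845 + sqrt(505) ≈ 3373.5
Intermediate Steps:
l = 5 (l = -3 + 8 = 5)
z(v, R) = 4 - 2*v (z(v, R) = -2*v + 4 = 4 - 2*v)
x(f, a) = sqrt(a**2 + f**2)
r = -23536/7845 (r = -3 + 1/(3*(-2835 + 220)) = -3 + (1/3)/(-2615) = -3 + (1/3)*(-1/2615) = -3 - 1/7845 = -23536/7845 ≈ -3.0001)
(3354 + r) + x(z(-2, l), -21) = (3354 - 23536/7845) + sqrt((-21)**2 + (4 - 2*(-2))**2) = 26288594/7845 + sqrt(441 + (4 + 4)**2) = 26288594/7845 + sqrt(441 + 8**2) = 26288594/7845 + sqrt(441 + 64) = 26288594/7845 + sqrt(505)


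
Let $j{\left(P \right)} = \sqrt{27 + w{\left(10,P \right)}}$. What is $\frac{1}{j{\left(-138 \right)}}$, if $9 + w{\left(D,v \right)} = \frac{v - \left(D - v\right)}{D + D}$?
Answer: $\frac{\sqrt{370}}{37} \approx 0.51988$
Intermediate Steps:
$w{\left(D,v \right)} = -9 + \frac{- D + 2 v}{2 D}$ ($w{\left(D,v \right)} = -9 + \frac{v - \left(D - v\right)}{D + D} = -9 + \frac{- D + 2 v}{2 D}$)
$j{\left(P \right)} = \sqrt{\frac{35}{2} + \frac{P}{10}}$ ($j{\left(P \right)} = \sqrt{27 + \left(- \frac{19}{2} + \frac{P}{10}\right)} = \sqrt{\frac{35}{2} + \frac{P}{10}}$)
$\frac{1}{j{\left(-138 \right)}} = \frac{1}{\frac{1}{10} \sqrt{1750 + 10 \left(-138\right)}} = \frac{1}{\frac{1}{10} \sqrt{1750 - 1380}} = \frac{1}{\frac{1}{10} \sqrt{370}} = \frac{\sqrt{370}}{37}$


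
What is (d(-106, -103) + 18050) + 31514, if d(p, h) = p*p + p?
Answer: 60694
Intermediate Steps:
d(p, h) = p + p² (d(p, h) = p² + p = p + p²)
(d(-106, -103) + 18050) + 31514 = (-106*(1 - 106) + 18050) + 31514 = (-106*(-105) + 18050) + 31514 = (11130 + 18050) + 31514 = 29180 + 31514 = 60694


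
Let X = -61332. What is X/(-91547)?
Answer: 61332/91547 ≈ 0.66995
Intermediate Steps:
X/(-91547) = -61332/(-91547) = -61332*(-1/91547) = 61332/91547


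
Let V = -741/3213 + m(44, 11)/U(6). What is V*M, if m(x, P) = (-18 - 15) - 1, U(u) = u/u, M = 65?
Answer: -2382965/1071 ≈ -2225.0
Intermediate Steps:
U(u) = 1
m(x, P) = -34 (m(x, P) = -33 - 1 = -34)
V = -36661/1071 (V = -741/3213 - 34/1 = -741*1/3213 - 34*1 = -247/1071 - 34 = -36661/1071 ≈ -34.231)
V*M = -36661/1071*65 = -2382965/1071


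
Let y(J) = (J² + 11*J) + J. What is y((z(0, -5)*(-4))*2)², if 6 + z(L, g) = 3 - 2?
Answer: 4326400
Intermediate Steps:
z(L, g) = -5 (z(L, g) = -6 + (3 - 2) = -6 + 1 = -5)
y(J) = J² + 12*J
y((z(0, -5)*(-4))*2)² = ((-5*(-4)*2)*(12 - 5*(-4)*2))² = ((20*2)*(12 + 20*2))² = (40*(12 + 40))² = (40*52)² = 2080² = 4326400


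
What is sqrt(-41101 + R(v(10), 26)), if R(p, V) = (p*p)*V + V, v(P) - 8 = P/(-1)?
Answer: I*sqrt(40971) ≈ 202.41*I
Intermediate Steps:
v(P) = 8 - P (v(P) = 8 + P/(-1) = 8 + P*(-1) = 8 - P)
R(p, V) = V + V*p**2 (R(p, V) = p**2*V + V = V*p**2 + V = V + V*p**2)
sqrt(-41101 + R(v(10), 26)) = sqrt(-41101 + 26*(1 + (8 - 1*10)**2)) = sqrt(-41101 + 26*(1 + (8 - 10)**2)) = sqrt(-41101 + 26*(1 + (-2)**2)) = sqrt(-41101 + 26*(1 + 4)) = sqrt(-41101 + 26*5) = sqrt(-41101 + 130) = sqrt(-40971) = I*sqrt(40971)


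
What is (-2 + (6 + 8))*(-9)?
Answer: -108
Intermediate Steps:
(-2 + (6 + 8))*(-9) = (-2 + 14)*(-9) = 12*(-9) = -108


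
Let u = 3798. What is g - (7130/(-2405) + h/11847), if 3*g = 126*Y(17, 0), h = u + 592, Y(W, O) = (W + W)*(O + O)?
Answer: 14782232/5698407 ≈ 2.5941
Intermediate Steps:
Y(W, O) = 4*O*W (Y(W, O) = (2*W)*(2*O) = 4*O*W)
h = 4390 (h = 3798 + 592 = 4390)
g = 0 (g = (126*(4*0*17))/3 = (126*0)/3 = (1/3)*0 = 0)
g - (7130/(-2405) + h/11847) = 0 - (7130/(-2405) + 4390/11847) = 0 - (7130*(-1/2405) + 4390*(1/11847)) = 0 - (-1426/481 + 4390/11847) = 0 - 1*(-14782232/5698407) = 0 + 14782232/5698407 = 14782232/5698407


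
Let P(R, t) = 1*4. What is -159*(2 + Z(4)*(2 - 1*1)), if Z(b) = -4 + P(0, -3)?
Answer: -318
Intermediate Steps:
P(R, t) = 4
Z(b) = 0 (Z(b) = -4 + 4 = 0)
-159*(2 + Z(4)*(2 - 1*1)) = -159*(2 + 0*(2 - 1*1)) = -159*(2 + 0*(2 - 1)) = -159*(2 + 0*1) = -159*(2 + 0) = -159*2 = -318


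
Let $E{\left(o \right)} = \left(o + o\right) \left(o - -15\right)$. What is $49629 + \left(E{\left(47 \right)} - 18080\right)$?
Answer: $37377$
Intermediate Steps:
$E{\left(o \right)} = 2 o \left(15 + o\right)$ ($E{\left(o \right)} = 2 o \left(o + 15\right) = 2 o \left(15 + o\right)$)
$49629 + \left(E{\left(47 \right)} - 18080\right) = 49629 + \left(2 \cdot 47 \left(15 + 47\right) - 18080\right) = 49629 - \left(18080 - 5828\right) = 49629 + \left(5828 - 18080\right) = 49629 - 12252 = 37377$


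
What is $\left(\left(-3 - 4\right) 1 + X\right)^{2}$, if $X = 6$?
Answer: $1$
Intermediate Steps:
$\left(\left(-3 - 4\right) 1 + X\right)^{2} = \left(\left(-3 - 4\right) 1 + 6\right)^{2} = \left(\left(-7\right) 1 + 6\right)^{2} = \left(-7 + 6\right)^{2} = \left(-1\right)^{2} = 1$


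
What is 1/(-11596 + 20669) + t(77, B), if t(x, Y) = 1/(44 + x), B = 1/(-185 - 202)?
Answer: 9194/1097833 ≈ 0.0083747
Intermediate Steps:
B = -1/387 (B = 1/(-387) = -1/387 ≈ -0.0025840)
1/(-11596 + 20669) + t(77, B) = 1/(-11596 + 20669) + 1/(44 + 77) = 1/9073 + 1/121 = 9194/1097833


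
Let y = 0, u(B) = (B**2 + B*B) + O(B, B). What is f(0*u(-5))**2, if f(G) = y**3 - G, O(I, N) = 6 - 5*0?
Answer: 0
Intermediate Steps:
O(I, N) = 6 (O(I, N) = 6 + 0 = 6)
u(B) = 6 + 2*B**2 (u(B) = (B**2 + B*B) + 6 = (B**2 + B**2) + 6 = 2*B**2 + 6 = 6 + 2*B**2)
f(G) = -G (f(G) = 0**3 - G = 0 - G = -G)
f(0*u(-5))**2 = (-0*(6 + 2*(-5)**2))**2 = (-0*(6 + 2*25))**2 = (-0*(6 + 50))**2 = (-0*56)**2 = (-1*0)**2 = 0**2 = 0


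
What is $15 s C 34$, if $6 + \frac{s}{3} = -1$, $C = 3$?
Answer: $-32130$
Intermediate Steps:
$s = -21$ ($s = -18 + 3 \left(-1\right) = -18 - 3 = -21$)
$15 s C 34 = 15 \left(-21\right) 3 \cdot 34 = \left(-315\right) 3 \cdot 34 = \left(-945\right) 34 = -32130$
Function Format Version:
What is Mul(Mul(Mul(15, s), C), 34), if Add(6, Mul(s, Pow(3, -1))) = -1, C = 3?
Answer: -32130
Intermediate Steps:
s = -21 (s = Add(-18, Mul(3, -1)) = Add(-18, -3) = -21)
Mul(Mul(Mul(15, s), C), 34) = Mul(Mul(Mul(15, -21), 3), 34) = Mul(Mul(-315, 3), 34) = Mul(-945, 34) = -32130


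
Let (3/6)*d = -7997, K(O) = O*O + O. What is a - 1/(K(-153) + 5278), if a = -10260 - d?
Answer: 163613955/28534 ≈ 5734.0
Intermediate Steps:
K(O) = O + O**2 (K(O) = O**2 + O = O + O**2)
d = -15994 (d = 2*(-7997) = -15994)
a = 5734 (a = -10260 - 1*(-15994) = -10260 + 15994 = 5734)
a - 1/(K(-153) + 5278) = 5734 - 1/(-153*(1 - 153) + 5278) = 5734 - 1/(-153*(-152) + 5278) = 5734 - 1/(23256 + 5278) = 5734 - 1/28534 = 163613955/28534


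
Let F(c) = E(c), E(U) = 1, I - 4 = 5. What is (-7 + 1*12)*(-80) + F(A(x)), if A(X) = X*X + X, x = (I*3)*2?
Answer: -399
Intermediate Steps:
I = 9 (I = 4 + 5 = 9)
x = 54 (x = (9*3)*2 = 27*2 = 54)
A(X) = X + X² (A(X) = X² + X = X + X²)
F(c) = 1
(-7 + 1*12)*(-80) + F(A(x)) = (-7 + 1*12)*(-80) + 1 = (-7 + 12)*(-80) + 1 = 5*(-80) + 1 = -400 + 1 = -399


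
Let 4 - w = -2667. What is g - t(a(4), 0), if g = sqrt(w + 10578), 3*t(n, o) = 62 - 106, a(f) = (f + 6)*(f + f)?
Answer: 44/3 + sqrt(13249) ≈ 129.77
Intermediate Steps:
w = 2671 (w = 4 - 1*(-2667) = 4 + 2667 = 2671)
a(f) = 2*f*(6 + f) (a(f) = (6 + f)*(2*f) = 2*f*(6 + f))
t(n, o) = -44/3 (t(n, o) = (62 - 106)/3 = (1/3)*(-44) = -44/3)
g = sqrt(13249) (g = sqrt(2671 + 10578) = sqrt(13249) ≈ 115.10)
g - t(a(4), 0) = sqrt(13249) - 1*(-44/3) = sqrt(13249) + 44/3 = 44/3 + sqrt(13249)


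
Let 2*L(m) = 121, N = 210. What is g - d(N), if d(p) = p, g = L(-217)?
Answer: -299/2 ≈ -149.50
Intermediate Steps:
L(m) = 121/2 (L(m) = (1/2)*121 = 121/2)
g = 121/2 ≈ 60.500
g - d(N) = 121/2 - 1*210 = 121/2 - 210 = -299/2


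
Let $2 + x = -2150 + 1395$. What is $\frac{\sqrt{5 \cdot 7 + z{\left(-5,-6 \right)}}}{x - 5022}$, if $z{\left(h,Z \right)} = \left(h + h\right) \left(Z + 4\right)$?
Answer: $- \frac{\sqrt{55}}{5779} \approx -0.0012833$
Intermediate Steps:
$z{\left(h,Z \right)} = 2 h \left(4 + Z\right)$
$x = -757$ ($x = -2 + \left(-2150 + 1395\right) = -2 - 755 = -757$)
$\frac{\sqrt{5 \cdot 7 + z{\left(-5,-6 \right)}}}{x - 5022} = \frac{\sqrt{5 \cdot 7 + 2 \left(-5\right) \left(4 - 6\right)}}{-757 - 5022} = \frac{\sqrt{35 + 2 \left(-5\right) \left(-2\right)}}{-5779} = - \frac{\sqrt{35 + 20}}{5779} = - \frac{\sqrt{55}}{5779}$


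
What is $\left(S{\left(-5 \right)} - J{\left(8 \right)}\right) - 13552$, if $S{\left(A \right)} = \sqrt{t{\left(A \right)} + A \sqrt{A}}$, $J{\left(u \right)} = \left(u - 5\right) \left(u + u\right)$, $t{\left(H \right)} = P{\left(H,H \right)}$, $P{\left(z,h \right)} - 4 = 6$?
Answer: $-13600 + \sqrt{10 - 5 i \sqrt{5}} \approx -13596.0 - 1.5811 i$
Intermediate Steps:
$P{\left(z,h \right)} = 10$ ($P{\left(z,h \right)} = 4 + 6 = 10$)
$t{\left(H \right)} = 10$
$J{\left(u \right)} = 2 u \left(-5 + u\right)$ ($J{\left(u \right)} = \left(-5 + u\right) 2 u = 2 u \left(-5 + u\right)$)
$S{\left(A \right)} = \sqrt{10 + A^{\frac{3}{2}}}$ ($S{\left(A \right)} = \sqrt{10 + A \sqrt{A}} = \sqrt{10 + A^{\frac{3}{2}}}$)
$\left(S{\left(-5 \right)} - J{\left(8 \right)}\right) - 13552 = \left(\sqrt{10 + \left(-5\right)^{\frac{3}{2}}} - 2 \cdot 8 \left(-5 + 8\right)\right) - 13552 = \left(\sqrt{10 - 5 i \sqrt{5}} - 2 \cdot 8 \cdot 3\right) - 13552 = \left(\sqrt{10 - 5 i \sqrt{5}} - 48\right) - 13552 = \left(-48 + \sqrt{10 - 5 i \sqrt{5}}\right) - 13552 = -13600 + \sqrt{10 - 5 i \sqrt{5}}$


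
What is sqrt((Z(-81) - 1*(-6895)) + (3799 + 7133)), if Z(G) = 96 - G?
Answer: 2*sqrt(4501) ≈ 134.18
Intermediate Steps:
sqrt((Z(-81) - 1*(-6895)) + (3799 + 7133)) = sqrt(((96 - 1*(-81)) - 1*(-6895)) + (3799 + 7133)) = sqrt(((96 + 81) + 6895) + 10932) = sqrt((177 + 6895) + 10932) = sqrt(7072 + 10932) = sqrt(18004) = 2*sqrt(4501)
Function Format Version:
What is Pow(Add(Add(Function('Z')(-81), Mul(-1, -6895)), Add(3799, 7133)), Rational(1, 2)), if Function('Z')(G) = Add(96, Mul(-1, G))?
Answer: Mul(2, Pow(4501, Rational(1, 2))) ≈ 134.18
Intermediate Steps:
Pow(Add(Add(Function('Z')(-81), Mul(-1, -6895)), Add(3799, 7133)), Rational(1, 2)) = Pow(Add(Add(Add(96, Mul(-1, -81)), Mul(-1, -6895)), Add(3799, 7133)), Rational(1, 2)) = Pow(Add(Add(Add(96, 81), 6895), 10932), Rational(1, 2)) = Pow(Add(Add(177, 6895), 10932), Rational(1, 2)) = Pow(Add(7072, 10932), Rational(1, 2)) = Pow(18004, Rational(1, 2)) = Mul(2, Pow(4501, Rational(1, 2)))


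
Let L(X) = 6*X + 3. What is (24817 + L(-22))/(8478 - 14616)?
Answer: -12344/3069 ≈ -4.0222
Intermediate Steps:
L(X) = 3 + 6*X
(24817 + L(-22))/(8478 - 14616) = (24817 + (3 + 6*(-22)))/(8478 - 14616) = (24817 + (3 - 132))/(-6138) = (24817 - 129)*(-1/6138) = 24688*(-1/6138) = -12344/3069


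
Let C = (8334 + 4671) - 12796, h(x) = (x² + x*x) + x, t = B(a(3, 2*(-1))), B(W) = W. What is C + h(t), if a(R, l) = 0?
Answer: 209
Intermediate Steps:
t = 0
h(x) = x + 2*x² (h(x) = (x² + x²) + x = 2*x² + x = x + 2*x²)
C = 209 (C = 13005 - 12796 = 209)
C + h(t) = 209 + 0*(1 + 2*0) = 209 + 0*(1 + 0) = 209 + 0*1 = 209 + 0 = 209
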